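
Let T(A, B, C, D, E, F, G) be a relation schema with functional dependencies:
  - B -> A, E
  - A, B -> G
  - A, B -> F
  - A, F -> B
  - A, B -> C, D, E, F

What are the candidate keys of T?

{A, F}, {B}

{B} is a candidate key since {B}⁺ = {A, B, C, D, E, F, G} covers every attribute.
{A, F} is a candidate key since {A, F}⁺ = {A, B, C, D, E, F, G} covers every attribute.
These are minimal and exhaustive — every other superkey contains one of them.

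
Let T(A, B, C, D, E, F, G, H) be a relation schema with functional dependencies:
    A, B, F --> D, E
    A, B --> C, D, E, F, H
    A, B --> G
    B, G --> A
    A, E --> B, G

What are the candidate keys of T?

{A, B}, {A, E}, {B, G}

{A, B}⁺ = {A, B, C, D, E, F, G, H}, which is every attribute, so {A, B} is a candidate key.
{A, E}⁺ = {A, B, C, D, E, F, G, H}, which is every attribute, so {A, E} is a candidate key.
{B, G}⁺ = {A, B, C, D, E, F, G, H}, which is every attribute, so {B, G} is a candidate key.
No proper subset of any of these is a key, and no other minimal superkey exists.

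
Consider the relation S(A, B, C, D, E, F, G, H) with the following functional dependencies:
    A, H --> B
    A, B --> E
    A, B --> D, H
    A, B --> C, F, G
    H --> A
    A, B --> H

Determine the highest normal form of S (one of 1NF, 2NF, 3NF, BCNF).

BCNF

Candidate keys: {A, B}, {H}. Prime attributes: {A, B, H}.
Every FD has a superkey on the left, so the relation is in BCNF.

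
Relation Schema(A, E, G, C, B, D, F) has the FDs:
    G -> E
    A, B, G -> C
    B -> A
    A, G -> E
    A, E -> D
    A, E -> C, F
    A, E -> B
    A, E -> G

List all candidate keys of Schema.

{A, E}, {A, G}, {B, E}, {B, G}

{A, E}⁺ = {A, B, C, D, E, F, G}, which is every attribute, so {A, E} is a candidate key.
{A, G}⁺ = {A, B, C, D, E, F, G}, which is every attribute, so {A, G} is a candidate key.
{B, E}⁺ = {A, B, C, D, E, F, G}, which is every attribute, so {B, E} is a candidate key.
{B, G}⁺ = {A, B, C, D, E, F, G}, which is every attribute, so {B, G} is a candidate key.
These are minimal and exhaustive — every other superkey contains one of them.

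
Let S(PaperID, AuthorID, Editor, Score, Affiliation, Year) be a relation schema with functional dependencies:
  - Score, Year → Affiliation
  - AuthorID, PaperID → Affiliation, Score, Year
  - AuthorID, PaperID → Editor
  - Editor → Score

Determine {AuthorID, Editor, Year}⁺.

Start with {AuthorID, Editor, Year}.
Editor → Score applies; add {Score} → now {AuthorID, Editor, Score, Year}.
Score, Year → Affiliation applies; add {Affiliation} → now {Affiliation, AuthorID, Editor, Score, Year}.
No further FD applies.

{Affiliation, AuthorID, Editor, Score, Year}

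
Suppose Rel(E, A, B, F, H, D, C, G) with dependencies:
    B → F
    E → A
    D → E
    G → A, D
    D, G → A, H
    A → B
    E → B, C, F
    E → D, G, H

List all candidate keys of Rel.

{D}, {E}, {G}

Closure of {D} is {A, B, C, D, E, F, G, H}, the whole schema; {D} is a candidate key.
Closure of {E} is {A, B, C, D, E, F, G, H}, the whole schema; {E} is a candidate key.
Closure of {G} is {A, B, C, D, E, F, G, H}, the whole schema; {G} is a candidate key.
These are minimal and exhaustive — every other superkey contains one of them.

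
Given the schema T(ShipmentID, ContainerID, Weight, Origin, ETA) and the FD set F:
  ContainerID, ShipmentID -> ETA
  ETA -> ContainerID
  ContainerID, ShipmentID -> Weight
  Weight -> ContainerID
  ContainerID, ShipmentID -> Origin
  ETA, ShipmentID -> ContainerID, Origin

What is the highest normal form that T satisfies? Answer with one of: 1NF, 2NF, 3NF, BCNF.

Candidate keys: {ContainerID, ShipmentID}, {ETA, ShipmentID}, {ShipmentID, Weight}. Prime attributes: {ContainerID, ETA, ShipmentID, Weight}.
For ETA -> ContainerID we have {ETA}⁺ = {ContainerID, ETA}; {ETA} is not a superkey, so BCNF fails.
But every attribute on its right side ({ContainerID}) is prime, and the same holds for every other non-superkey FD, so 3NF still holds.

3NF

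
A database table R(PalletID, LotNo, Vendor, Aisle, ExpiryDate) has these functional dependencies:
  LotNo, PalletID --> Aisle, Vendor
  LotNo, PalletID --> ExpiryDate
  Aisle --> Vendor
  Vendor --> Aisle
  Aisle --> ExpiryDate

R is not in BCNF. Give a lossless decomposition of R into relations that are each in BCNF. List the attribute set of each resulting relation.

Candidate key of the original relation: {LotNo, PalletID}.
In {Aisle, ExpiryDate, LotNo, PalletID, Vendor}, {Aisle} is not a superkey ({Aisle}⁺ restricted to this set is {Aisle, ExpiryDate, Vendor}), so split on Aisle --> ExpiryDate, Vendor into {Aisle, ExpiryDate, Vendor} and {Aisle, LotNo, PalletID}.
{Aisle, ExpiryDate, Vendor} is in BCNF.
{Aisle, LotNo, PalletID} is in BCNF.

{Aisle, ExpiryDate, Vendor}; {Aisle, LotNo, PalletID}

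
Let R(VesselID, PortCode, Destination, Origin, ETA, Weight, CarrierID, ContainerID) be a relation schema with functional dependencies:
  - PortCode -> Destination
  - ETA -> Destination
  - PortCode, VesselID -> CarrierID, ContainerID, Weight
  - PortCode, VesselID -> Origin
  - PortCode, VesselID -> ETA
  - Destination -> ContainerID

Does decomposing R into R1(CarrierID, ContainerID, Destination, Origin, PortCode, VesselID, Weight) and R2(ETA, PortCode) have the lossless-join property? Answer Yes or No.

No

Common attributes: {PortCode}; their closure is {ContainerID, Destination, PortCode}.
The closure covers neither R1 nor R2 entirely; the join is not lossless.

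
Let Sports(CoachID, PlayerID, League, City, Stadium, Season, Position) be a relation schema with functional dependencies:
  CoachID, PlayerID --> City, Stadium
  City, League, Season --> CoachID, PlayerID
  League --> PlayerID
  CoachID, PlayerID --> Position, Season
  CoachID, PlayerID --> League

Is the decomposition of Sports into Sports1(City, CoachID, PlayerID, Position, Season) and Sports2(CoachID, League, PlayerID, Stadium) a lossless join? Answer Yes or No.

The shared attributes are {CoachID, PlayerID} and {CoachID, PlayerID}⁺ = {City, CoachID, League, PlayerID, Position, Season, Stadium}.
Since Sports1 ⊆ {City, CoachID, League, PlayerID, Position, Season, Stadium}, the intersection is a superkey of Sports1; the decomposition is lossless.

Yes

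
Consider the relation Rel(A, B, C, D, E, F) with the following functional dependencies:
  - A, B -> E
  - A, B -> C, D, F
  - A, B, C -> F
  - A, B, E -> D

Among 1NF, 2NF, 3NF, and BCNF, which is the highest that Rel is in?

BCNF

Candidate key: {A, B}. Prime attributes: {A, B}.
The left-hand side of every FD is a superkey, so BCNF is satisfied.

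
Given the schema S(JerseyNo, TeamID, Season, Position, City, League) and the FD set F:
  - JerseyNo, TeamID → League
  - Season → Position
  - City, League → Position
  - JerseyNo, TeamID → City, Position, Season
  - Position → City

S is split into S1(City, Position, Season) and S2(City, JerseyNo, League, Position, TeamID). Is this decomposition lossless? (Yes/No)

No

The shared attributes are {City, Position} and {City, Position}⁺ = {City, Position}.
Neither S1 nor S2 is contained in that closure, so the decomposition is lossy.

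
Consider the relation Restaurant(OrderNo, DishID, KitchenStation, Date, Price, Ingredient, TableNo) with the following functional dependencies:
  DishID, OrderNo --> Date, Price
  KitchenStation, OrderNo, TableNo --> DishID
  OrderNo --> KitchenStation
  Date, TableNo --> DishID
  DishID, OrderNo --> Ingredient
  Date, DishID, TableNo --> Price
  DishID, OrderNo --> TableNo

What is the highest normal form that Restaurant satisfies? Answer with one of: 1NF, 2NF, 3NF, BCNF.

1NF

Candidate keys: {DishID, OrderNo}, {OrderNo, TableNo}. Prime attributes: {DishID, OrderNo, TableNo}.
OrderNo --> KitchenStation breaks BCNF: {OrderNo}⁺ = {KitchenStation, OrderNo}, so {OrderNo} is not a superkey.
OrderNo --> KitchenStation determines the non-prime attribute {KitchenStation} from a non-superkey — 3NF is violated.
The proper key subset {OrderNo} of {DishID, OrderNo} determines non-prime {KitchenStation}, so the relation is not even in 2NF.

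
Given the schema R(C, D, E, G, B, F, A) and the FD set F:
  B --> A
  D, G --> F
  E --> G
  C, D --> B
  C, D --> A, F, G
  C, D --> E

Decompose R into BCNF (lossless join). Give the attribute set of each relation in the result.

Candidate key of the original relation: {C, D}.
In {A, B, C, D, E, F, G}, {B} is not a superkey ({B}⁺ restricted to this set is {A, B}), so split on B --> A into {A, B} and {B, C, D, E, F, G}.
{A, B} has no BCNF violation.
In {B, C, D, E, F, G}, {D, G} is not a superkey ({D, G}⁺ restricted to this set is {D, F, G}), so split on D, G --> F into {D, F, G} and {B, C, D, E, G}.
{D, F, G} has no BCNF violation.
In {B, C, D, E, G}, {E} is not a superkey ({E}⁺ restricted to this set is {E, G}), so split on E --> G into {E, G} and {B, C, D, E}.
{E, G} has no BCNF violation.
{B, C, D, E} has no BCNF violation.

{A, B}; {B, C, D, E}; {D, F, G}; {E, G}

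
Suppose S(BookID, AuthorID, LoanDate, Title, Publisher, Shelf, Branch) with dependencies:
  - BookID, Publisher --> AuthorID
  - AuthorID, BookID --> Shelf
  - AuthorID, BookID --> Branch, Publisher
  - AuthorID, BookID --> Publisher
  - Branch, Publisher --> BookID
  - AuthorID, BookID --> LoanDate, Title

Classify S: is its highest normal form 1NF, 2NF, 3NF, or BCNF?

BCNF

Candidate keys: {AuthorID, BookID}, {BookID, Publisher}, {Branch, Publisher}. Prime attributes: {AuthorID, BookID, Branch, Publisher}.
Each dependency's left side is a superkey — BCNF holds.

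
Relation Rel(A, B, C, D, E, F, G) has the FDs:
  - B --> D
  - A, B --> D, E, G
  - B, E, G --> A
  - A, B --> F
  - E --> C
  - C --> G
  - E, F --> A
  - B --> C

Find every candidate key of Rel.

{B} never appears on the right of any FD, so every key must include it.
{A, B} is a candidate key since {A, B}⁺ = {A, B, C, D, E, F, G} covers every attribute.
{B, E} is a candidate key since {B, E}⁺ = {A, B, C, D, E, F, G} covers every attribute.
Any other superkey properly contains one of these, so there are no further candidate keys.

{A, B}, {B, E}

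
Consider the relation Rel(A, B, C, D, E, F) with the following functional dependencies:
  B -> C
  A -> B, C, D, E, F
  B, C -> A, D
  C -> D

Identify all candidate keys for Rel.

{A}, {B}

{A}⁺ = {A, B, C, D, E, F}, which is every attribute, so {A} is a candidate key.
{B}⁺ = {A, B, C, D, E, F}, which is every attribute, so {B} is a candidate key.
No proper subset of any of these is a key, and no other minimal superkey exists.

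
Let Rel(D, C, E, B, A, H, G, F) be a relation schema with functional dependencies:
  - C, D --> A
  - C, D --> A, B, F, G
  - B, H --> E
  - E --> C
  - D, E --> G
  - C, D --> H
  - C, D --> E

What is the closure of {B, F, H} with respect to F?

Start with {B, F, H}.
B, H --> E applies; add {E} → now {B, E, F, H}.
E --> C applies; add {C} → now {B, C, E, F, H}.
No further FD applies.

{B, C, E, F, H}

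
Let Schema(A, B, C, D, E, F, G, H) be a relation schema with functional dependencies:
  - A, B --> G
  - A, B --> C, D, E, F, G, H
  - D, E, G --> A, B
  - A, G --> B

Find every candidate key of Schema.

Closure of {A, B} is {A, B, C, D, E, F, G, H}, the whole schema; {A, B} is a candidate key.
Closure of {A, G} is {A, B, C, D, E, F, G, H}, the whole schema; {A, G} is a candidate key.
Closure of {D, E, G} is {A, B, C, D, E, F, G, H}, the whole schema; {D, E, G} is a candidate key.
Any other superkey properly contains one of these, so there are no further candidate keys.

{A, B}, {A, G}, {D, E, G}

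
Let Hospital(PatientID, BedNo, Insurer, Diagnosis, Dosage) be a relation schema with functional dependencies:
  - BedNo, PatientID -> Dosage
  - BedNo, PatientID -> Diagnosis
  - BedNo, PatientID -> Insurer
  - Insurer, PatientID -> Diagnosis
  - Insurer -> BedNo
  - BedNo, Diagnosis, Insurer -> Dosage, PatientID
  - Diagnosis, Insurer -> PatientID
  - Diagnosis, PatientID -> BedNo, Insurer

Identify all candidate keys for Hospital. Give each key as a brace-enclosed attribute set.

{BedNo, PatientID}⁺ = {BedNo, Diagnosis, Dosage, Insurer, PatientID} — all of the relation — so {BedNo, PatientID} is a candidate key.
{Diagnosis, Insurer}⁺ = {BedNo, Diagnosis, Dosage, Insurer, PatientID} — all of the relation — so {Diagnosis, Insurer} is a candidate key.
{Diagnosis, PatientID}⁺ = {BedNo, Diagnosis, Dosage, Insurer, PatientID} — all of the relation — so {Diagnosis, PatientID} is a candidate key.
{Insurer, PatientID}⁺ = {BedNo, Diagnosis, Dosage, Insurer, PatientID} — all of the relation — so {Insurer, PatientID} is a candidate key.
These are minimal and exhaustive — every other superkey contains one of them.

{BedNo, PatientID}, {Diagnosis, Insurer}, {Diagnosis, PatientID}, {Insurer, PatientID}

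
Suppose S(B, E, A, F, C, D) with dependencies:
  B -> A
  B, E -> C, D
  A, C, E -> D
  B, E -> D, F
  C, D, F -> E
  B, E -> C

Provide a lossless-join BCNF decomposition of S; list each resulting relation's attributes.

Candidate keys of the original relation: {B, C, D, F}, {B, E}.
{A, B, C, D, E, F}: {B} determines {A, B} here but is not a superkey — split on B -> A, giving {A, B} and {B, C, D, E, F}.
{A, B}: every determinant is a superkey — BCNF.
{B, C, D, E, F}: {C, D, F} determines {C, D, E, F} here but is not a superkey — split on C, D, F -> E, giving {C, D, E, F} and {B, C, D, F}.
{C, D, E, F}: every determinant is a superkey — BCNF.
{B, C, D, F}: every determinant is a superkey — BCNF.

{A, B}; {B, C, D, F}; {C, D, E, F}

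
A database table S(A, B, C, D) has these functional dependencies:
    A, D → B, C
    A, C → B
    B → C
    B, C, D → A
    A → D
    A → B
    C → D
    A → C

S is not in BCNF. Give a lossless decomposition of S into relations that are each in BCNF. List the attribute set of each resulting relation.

Candidate keys of the original relation: {A}, {B}.
{A, B, C, D}: {C} determines {C, D} here but is not a superkey — split on C → D, giving {C, D} and {A, B, C}.
{C, D} is in BCNF.
{A, B, C} is in BCNF.

{A, B, C}; {C, D}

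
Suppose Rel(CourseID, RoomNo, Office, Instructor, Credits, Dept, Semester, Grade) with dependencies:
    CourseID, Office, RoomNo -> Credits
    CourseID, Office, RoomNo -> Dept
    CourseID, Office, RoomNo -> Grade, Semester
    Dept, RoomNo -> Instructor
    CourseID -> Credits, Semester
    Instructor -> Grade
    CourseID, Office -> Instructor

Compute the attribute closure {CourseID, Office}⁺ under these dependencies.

{CourseID, Credits, Grade, Instructor, Office, Semester}

Start with {CourseID, Office}.
CourseID -> Credits, Semester applies; add {Credits, Semester} → now {CourseID, Credits, Office, Semester}.
CourseID, Office -> Instructor applies; add {Instructor} → now {CourseID, Credits, Instructor, Office, Semester}.
Instructor -> Grade applies; add {Grade} → now {CourseID, Credits, Grade, Instructor, Office, Semester}.
No further FD applies.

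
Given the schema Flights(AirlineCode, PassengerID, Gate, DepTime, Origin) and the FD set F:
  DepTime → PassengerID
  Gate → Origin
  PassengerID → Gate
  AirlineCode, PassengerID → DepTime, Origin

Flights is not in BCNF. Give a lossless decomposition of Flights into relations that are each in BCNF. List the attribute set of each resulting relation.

{AirlineCode, DepTime}; {DepTime, PassengerID}; {Gate, Origin}; {Gate, PassengerID}

Candidate keys of the original relation: {AirlineCode, DepTime}, {AirlineCode, PassengerID}.
In {AirlineCode, DepTime, Gate, Origin, PassengerID}, {DepTime} is not a superkey ({DepTime}⁺ restricted to this set is {DepTime, Gate, Origin, PassengerID}), so split on DepTime → Gate, Origin, PassengerID into {DepTime, Gate, Origin, PassengerID} and {AirlineCode, DepTime}.
In {DepTime, Gate, Origin, PassengerID}, {Gate} is not a superkey ({Gate}⁺ restricted to this set is {Gate, Origin}), so split on Gate → Origin into {Gate, Origin} and {DepTime, Gate, PassengerID}.
{Gate, Origin} has no BCNF violation.
In {DepTime, Gate, PassengerID}, {PassengerID} is not a superkey ({PassengerID}⁺ restricted to this set is {Gate, PassengerID}), so split on PassengerID → Gate into {Gate, PassengerID} and {DepTime, PassengerID}.
{Gate, PassengerID} has no BCNF violation.
{DepTime, PassengerID} has no BCNF violation.
{AirlineCode, DepTime} has no BCNF violation.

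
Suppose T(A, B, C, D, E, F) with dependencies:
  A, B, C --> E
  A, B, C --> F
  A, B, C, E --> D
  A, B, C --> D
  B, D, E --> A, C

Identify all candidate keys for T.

{A, B, C}, {B, D, E}

No FD produces {B}, so it must be in every candidate key.
{A, B, C} is a candidate key since {A, B, C}⁺ = {A, B, C, D, E, F} covers every attribute.
{B, D, E} is a candidate key since {B, D, E}⁺ = {A, B, C, D, E, F} covers every attribute.
Any other superkey properly contains one of these, so there are no further candidate keys.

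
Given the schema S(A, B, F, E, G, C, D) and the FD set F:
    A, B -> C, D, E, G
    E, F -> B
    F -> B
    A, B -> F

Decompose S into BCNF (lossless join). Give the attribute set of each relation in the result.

Candidate keys of the original relation: {A, B}, {A, F}.
{A, B, C, D, E, F, G}: {E, F} determines {B, E, F} here but is not a superkey — split on E, F -> B, giving {B, E, F} and {A, C, D, E, F, G}.
{B, E, F}: {F} determines {B, F} here but is not a superkey — split on F -> B, giving {B, F} and {E, F}.
{B, F}: every determinant is a superkey — BCNF.
{E, F}: every determinant is a superkey — BCNF.
{A, C, D, E, F, G}: every determinant is a superkey — BCNF.

{A, C, D, E, F, G}; {B, F}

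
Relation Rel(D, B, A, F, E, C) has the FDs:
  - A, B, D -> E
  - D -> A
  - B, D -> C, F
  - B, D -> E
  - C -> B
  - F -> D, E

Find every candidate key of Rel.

{B, D}⁺ = {A, B, C, D, E, F} — all of the relation — so {B, D} is a candidate key.
{B, F}⁺ = {A, B, C, D, E, F} — all of the relation — so {B, F} is a candidate key.
{C, D}⁺ = {A, B, C, D, E, F} — all of the relation — so {C, D} is a candidate key.
{C, F}⁺ = {A, B, C, D, E, F} — all of the relation — so {C, F} is a candidate key.
These are minimal and exhaustive — every other superkey contains one of them.

{B, D}, {B, F}, {C, D}, {C, F}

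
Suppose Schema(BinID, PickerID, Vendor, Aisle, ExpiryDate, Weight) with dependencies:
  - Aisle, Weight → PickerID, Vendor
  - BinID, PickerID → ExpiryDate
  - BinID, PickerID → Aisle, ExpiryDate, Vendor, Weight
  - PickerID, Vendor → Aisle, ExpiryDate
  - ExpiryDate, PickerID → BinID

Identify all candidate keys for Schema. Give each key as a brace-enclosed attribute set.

{Aisle, Weight}⁺ = {Aisle, BinID, ExpiryDate, PickerID, Vendor, Weight} — all of the relation — so {Aisle, Weight} is a candidate key.
{BinID, PickerID}⁺ = {Aisle, BinID, ExpiryDate, PickerID, Vendor, Weight} — all of the relation — so {BinID, PickerID} is a candidate key.
{ExpiryDate, PickerID}⁺ = {Aisle, BinID, ExpiryDate, PickerID, Vendor, Weight} — all of the relation — so {ExpiryDate, PickerID} is a candidate key.
{PickerID, Vendor}⁺ = {Aisle, BinID, ExpiryDate, PickerID, Vendor, Weight} — all of the relation — so {PickerID, Vendor} is a candidate key.
Any other superkey properly contains one of these, so there are no further candidate keys.

{Aisle, Weight}, {BinID, PickerID}, {ExpiryDate, PickerID}, {PickerID, Vendor}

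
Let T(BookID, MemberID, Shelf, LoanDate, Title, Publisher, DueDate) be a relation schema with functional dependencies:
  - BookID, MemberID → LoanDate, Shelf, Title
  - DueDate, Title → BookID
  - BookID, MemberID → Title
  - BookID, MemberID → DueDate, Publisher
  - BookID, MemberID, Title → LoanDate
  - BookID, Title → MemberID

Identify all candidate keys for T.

{BookID, MemberID}⁺ = {BookID, DueDate, LoanDate, MemberID, Publisher, Shelf, Title}, which is every attribute, so {BookID, MemberID} is a candidate key.
{BookID, Title}⁺ = {BookID, DueDate, LoanDate, MemberID, Publisher, Shelf, Title}, which is every attribute, so {BookID, Title} is a candidate key.
{DueDate, Title}⁺ = {BookID, DueDate, LoanDate, MemberID, Publisher, Shelf, Title}, which is every attribute, so {DueDate, Title} is a candidate key.
Any other superkey properly contains one of these, so there are no further candidate keys.

{BookID, MemberID}, {BookID, Title}, {DueDate, Title}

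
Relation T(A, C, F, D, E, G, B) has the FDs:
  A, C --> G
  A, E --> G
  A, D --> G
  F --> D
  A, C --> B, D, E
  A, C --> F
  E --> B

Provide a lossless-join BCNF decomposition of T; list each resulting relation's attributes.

{A, C, E, F}; {A, E, G}; {B, E}; {D, F}

Candidate key of the original relation: {A, C}.
In {A, B, C, D, E, F, G}, {A, E} is not a superkey ({A, E}⁺ restricted to this set is {A, B, E, G}), so split on A, E --> B, G into {A, B, E, G} and {A, C, D, E, F}.
In {A, B, E, G}, {E} is not a superkey ({E}⁺ restricted to this set is {B, E}), so split on E --> B into {B, E} and {A, E, G}.
{B, E} has no BCNF violation.
{A, E, G} has no BCNF violation.
In {A, C, D, E, F}, {F} is not a superkey ({F}⁺ restricted to this set is {D, F}), so split on F --> D into {D, F} and {A, C, E, F}.
{D, F} has no BCNF violation.
{A, C, E, F} has no BCNF violation.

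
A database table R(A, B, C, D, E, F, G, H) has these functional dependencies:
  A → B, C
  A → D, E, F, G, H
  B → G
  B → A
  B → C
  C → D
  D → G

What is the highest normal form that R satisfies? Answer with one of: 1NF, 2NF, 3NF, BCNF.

2NF

Candidate keys: {A}, {B}. Prime attributes: {A, B}.
C → D: {C}⁺ = {C, D, G}, which is not all of the attributes, so the left side is not a superkey — BCNF is violated.
C → D determines the non-prime attribute {D} from a non-superkey — 3NF is violated.
With only single-attribute keys there can be no partial dependency, so 2NF holds.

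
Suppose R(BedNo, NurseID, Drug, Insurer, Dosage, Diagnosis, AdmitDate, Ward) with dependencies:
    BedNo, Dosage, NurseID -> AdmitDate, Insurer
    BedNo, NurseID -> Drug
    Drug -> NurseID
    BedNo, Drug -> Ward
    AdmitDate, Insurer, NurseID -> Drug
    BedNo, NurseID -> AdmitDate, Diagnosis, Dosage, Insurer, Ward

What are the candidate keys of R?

Attributes never on any right-hand side: {BedNo} — every candidate key must contain it.
{BedNo, Drug}⁺ = {AdmitDate, BedNo, Diagnosis, Dosage, Drug, Insurer, NurseID, Ward} — all of the relation — so {BedNo, Drug} is a candidate key.
{BedNo, NurseID}⁺ = {AdmitDate, BedNo, Diagnosis, Dosage, Drug, Insurer, NurseID, Ward} — all of the relation — so {BedNo, NurseID} is a candidate key.
These are minimal and exhaustive — every other superkey contains one of them.

{BedNo, Drug}, {BedNo, NurseID}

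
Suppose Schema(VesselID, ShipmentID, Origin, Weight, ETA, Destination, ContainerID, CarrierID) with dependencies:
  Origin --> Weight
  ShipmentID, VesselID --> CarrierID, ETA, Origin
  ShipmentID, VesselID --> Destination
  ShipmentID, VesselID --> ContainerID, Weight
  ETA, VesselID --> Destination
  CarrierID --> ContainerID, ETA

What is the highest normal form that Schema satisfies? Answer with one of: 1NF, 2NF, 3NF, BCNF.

Candidate key: {ShipmentID, VesselID}. Prime attributes: {ShipmentID, VesselID}.
Origin --> Weight breaks BCNF: {Origin}⁺ = {Origin, Weight}, so {Origin} is not a superkey.
Origin --> Weight has non-prime {Weight} on the right and a non-superkey on the left, so 3NF fails.
No proper subset of a key has a non-prime attribute in its closure, so there is no partial dependency; 2NF holds.

2NF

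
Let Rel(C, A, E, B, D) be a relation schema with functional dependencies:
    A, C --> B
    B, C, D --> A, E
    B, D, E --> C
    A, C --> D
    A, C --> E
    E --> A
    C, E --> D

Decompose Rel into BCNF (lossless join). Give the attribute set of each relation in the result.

Candidate keys of the original relation: {A, C}, {B, C, D}, {B, D, E}, {C, E}.
{A, B, C, D, E}: {E} determines {A, E} here but is not a superkey — split on E --> A, giving {A, E} and {B, C, D, E}.
{A, E}: every determinant is a superkey — BCNF.
{B, C, D, E}: every determinant is a superkey — BCNF.

{A, E}; {B, C, D, E}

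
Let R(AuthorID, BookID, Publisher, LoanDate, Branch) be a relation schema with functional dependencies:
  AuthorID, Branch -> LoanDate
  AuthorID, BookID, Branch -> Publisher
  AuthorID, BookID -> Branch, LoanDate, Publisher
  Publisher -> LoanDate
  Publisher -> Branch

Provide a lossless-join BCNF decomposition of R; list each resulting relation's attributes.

{AuthorID, BookID, Publisher}; {AuthorID, Branch, LoanDate}; {Branch, Publisher}

Candidate key of the original relation: {AuthorID, BookID}.
In {AuthorID, BookID, Branch, LoanDate, Publisher}, {AuthorID, Branch} is not a superkey ({AuthorID, Branch}⁺ restricted to this set is {AuthorID, Branch, LoanDate}), so split on AuthorID, Branch -> LoanDate into {AuthorID, Branch, LoanDate} and {AuthorID, BookID, Branch, Publisher}.
{AuthorID, Branch, LoanDate} is in BCNF.
In {AuthorID, BookID, Branch, Publisher}, {Publisher} is not a superkey ({Publisher}⁺ restricted to this set is {Branch, Publisher}), so split on Publisher -> Branch into {Branch, Publisher} and {AuthorID, BookID, Publisher}.
{Branch, Publisher} is in BCNF.
{AuthorID, BookID, Publisher} is in BCNF.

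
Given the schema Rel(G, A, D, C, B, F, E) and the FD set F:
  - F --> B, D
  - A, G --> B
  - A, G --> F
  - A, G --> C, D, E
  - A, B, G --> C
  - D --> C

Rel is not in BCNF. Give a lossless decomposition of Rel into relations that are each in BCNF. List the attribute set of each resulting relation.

Candidate key of the original relation: {A, G}.
{A, B, C, D, E, F, G}: {F} determines {B, C, D, F} here but is not a superkey — split on F --> B, C, D, giving {B, C, D, F} and {A, E, F, G}.
{B, C, D, F}: {D} determines {C, D} here but is not a superkey — split on D --> C, giving {C, D} and {B, D, F}.
{C, D} has no BCNF violation.
{B, D, F} has no BCNF violation.
{A, E, F, G} has no BCNF violation.

{A, E, F, G}; {B, D, F}; {C, D}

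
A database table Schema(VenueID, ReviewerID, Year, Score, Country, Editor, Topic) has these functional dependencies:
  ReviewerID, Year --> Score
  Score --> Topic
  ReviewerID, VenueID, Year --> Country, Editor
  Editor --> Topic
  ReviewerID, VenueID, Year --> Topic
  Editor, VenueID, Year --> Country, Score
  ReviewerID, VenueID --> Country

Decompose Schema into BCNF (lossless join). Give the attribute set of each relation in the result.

Candidate key of the original relation: {ReviewerID, VenueID, Year}.
In {Country, Editor, ReviewerID, Score, Topic, VenueID, Year}, {ReviewerID, Year} is not a superkey ({ReviewerID, Year}⁺ restricted to this set is {ReviewerID, Score, Topic, Year}), so split on ReviewerID, Year --> Score, Topic into {ReviewerID, Score, Topic, Year} and {Country, Editor, ReviewerID, VenueID, Year}.
In {ReviewerID, Score, Topic, Year}, {Score} is not a superkey ({Score}⁺ restricted to this set is {Score, Topic}), so split on Score --> Topic into {Score, Topic} and {ReviewerID, Score, Year}.
{Score, Topic}: every determinant is a superkey — BCNF.
{ReviewerID, Score, Year}: every determinant is a superkey — BCNF.
In {Country, Editor, ReviewerID, VenueID, Year}, {Editor, VenueID, Year} is not a superkey ({Editor, VenueID, Year}⁺ restricted to this set is {Country, Editor, VenueID, Year}), so split on Editor, VenueID, Year --> Country into {Country, Editor, VenueID, Year} and {Editor, ReviewerID, VenueID, Year}.
{Country, Editor, VenueID, Year}: every determinant is a superkey — BCNF.
{Editor, ReviewerID, VenueID, Year}: every determinant is a superkey — BCNF.

{Country, Editor, VenueID, Year}; {Editor, ReviewerID, VenueID, Year}; {ReviewerID, Score, Year}; {Score, Topic}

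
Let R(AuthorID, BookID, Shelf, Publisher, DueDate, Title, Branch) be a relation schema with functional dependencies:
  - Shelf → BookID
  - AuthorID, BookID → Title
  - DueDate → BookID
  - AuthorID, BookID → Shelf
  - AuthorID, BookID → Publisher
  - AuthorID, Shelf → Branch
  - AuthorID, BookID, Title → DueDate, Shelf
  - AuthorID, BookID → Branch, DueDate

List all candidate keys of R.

{AuthorID, BookID}, {AuthorID, DueDate}, {AuthorID, Shelf}

{AuthorID} never appears on the right of any FD, so every key must include it.
{AuthorID, BookID} is a candidate key since {AuthorID, BookID}⁺ = {AuthorID, BookID, Branch, DueDate, Publisher, Shelf, Title} covers every attribute.
{AuthorID, DueDate} is a candidate key since {AuthorID, DueDate}⁺ = {AuthorID, BookID, Branch, DueDate, Publisher, Shelf, Title} covers every attribute.
{AuthorID, Shelf} is a candidate key since {AuthorID, Shelf}⁺ = {AuthorID, BookID, Branch, DueDate, Publisher, Shelf, Title} covers every attribute.
Any other superkey properly contains one of these, so there are no further candidate keys.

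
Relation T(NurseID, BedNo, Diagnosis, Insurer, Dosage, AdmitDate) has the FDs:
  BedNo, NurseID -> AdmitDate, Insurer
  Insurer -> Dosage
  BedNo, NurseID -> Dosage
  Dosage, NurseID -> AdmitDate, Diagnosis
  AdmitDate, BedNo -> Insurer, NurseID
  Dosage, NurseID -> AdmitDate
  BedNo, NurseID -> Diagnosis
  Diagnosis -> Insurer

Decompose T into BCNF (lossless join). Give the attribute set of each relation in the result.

Candidate keys of the original relation: {AdmitDate, BedNo}, {BedNo, NurseID}.
Within {AdmitDate, BedNo, Diagnosis, Dosage, Insurer, NurseID}: {Insurer}⁺ ∩ {AdmitDate, BedNo, Diagnosis, Dosage, Insurer, NurseID} = {Dosage, Insurer}, not the whole set, so Insurer -> Dosage violates BCNF; decompose into {Dosage, Insurer} and {AdmitDate, BedNo, Diagnosis, Insurer, NurseID}.
{Dosage, Insurer} has no BCNF violation.
Within {AdmitDate, BedNo, Diagnosis, Insurer, NurseID}: {Diagnosis}⁺ ∩ {AdmitDate, BedNo, Diagnosis, Insurer, NurseID} = {Diagnosis, Insurer}, not the whole set, so Diagnosis -> Insurer violates BCNF; decompose into {Diagnosis, Insurer} and {AdmitDate, BedNo, Diagnosis, NurseID}.
{Diagnosis, Insurer} has no BCNF violation.
Within {AdmitDate, BedNo, Diagnosis, NurseID}: {Diagnosis, NurseID}⁺ ∩ {AdmitDate, BedNo, Diagnosis, NurseID} = {AdmitDate, Diagnosis, NurseID}, not the whole set, so Diagnosis, NurseID -> AdmitDate violates BCNF; decompose into {AdmitDate, Diagnosis, NurseID} and {BedNo, Diagnosis, NurseID}.
{AdmitDate, Diagnosis, NurseID} has no BCNF violation.
{BedNo, Diagnosis, NurseID} has no BCNF violation.

{AdmitDate, Diagnosis, NurseID}; {BedNo, Diagnosis, NurseID}; {Diagnosis, Insurer}; {Dosage, Insurer}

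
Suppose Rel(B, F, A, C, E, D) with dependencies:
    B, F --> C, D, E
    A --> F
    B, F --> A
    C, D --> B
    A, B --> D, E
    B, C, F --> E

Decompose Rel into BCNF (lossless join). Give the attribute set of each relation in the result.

Candidate keys of the original relation: {A, B}, {A, C, D}, {B, F}, {C, D, F}.
Within {A, B, C, D, E, F}: {A}⁺ ∩ {A, B, C, D, E, F} = {A, F}, not the whole set, so A --> F violates BCNF; decompose into {A, F} and {A, B, C, D, E}.
{A, F} has no BCNF violation.
Within {A, B, C, D, E}: {C, D}⁺ ∩ {A, B, C, D, E} = {B, C, D}, not the whole set, so C, D --> B violates BCNF; decompose into {B, C, D} and {A, C, D, E}.
{B, C, D} has no BCNF violation.
{A, C, D, E} has no BCNF violation.

{A, C, D, E}; {A, F}; {B, C, D}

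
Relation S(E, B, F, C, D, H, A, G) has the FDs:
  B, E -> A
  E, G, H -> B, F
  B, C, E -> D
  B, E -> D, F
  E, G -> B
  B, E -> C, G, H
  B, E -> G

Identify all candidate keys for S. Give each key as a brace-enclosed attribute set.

{B, E}, {E, G}

Attributes never on any right-hand side: {E} — every candidate key must contain it.
{B, E}⁺ = {A, B, C, D, E, F, G, H} — all of the relation — so {B, E} is a candidate key.
{E, G}⁺ = {A, B, C, D, E, F, G, H} — all of the relation — so {E, G} is a candidate key.
These are minimal and exhaustive — every other superkey contains one of them.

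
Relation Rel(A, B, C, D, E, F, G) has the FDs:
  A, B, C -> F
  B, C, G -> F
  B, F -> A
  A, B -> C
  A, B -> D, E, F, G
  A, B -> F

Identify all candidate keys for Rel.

{B} never appears on the right of any FD, so every key must include it.
{A, B} is a candidate key since {A, B}⁺ = {A, B, C, D, E, F, G} covers every attribute.
{B, F} is a candidate key since {B, F}⁺ = {A, B, C, D, E, F, G} covers every attribute.
{B, C, G} is a candidate key since {B, C, G}⁺ = {A, B, C, D, E, F, G} covers every attribute.
No proper subset of any of these is a key, and no other minimal superkey exists.

{A, B}, {B, C, G}, {B, F}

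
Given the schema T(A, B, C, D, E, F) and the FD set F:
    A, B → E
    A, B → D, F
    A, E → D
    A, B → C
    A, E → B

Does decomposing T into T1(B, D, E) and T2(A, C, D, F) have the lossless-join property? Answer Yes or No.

No

T1 ∩ T2 = {D}; its closure under F is {D}.
Neither T1 nor T2 is contained in that closure, so the decomposition is lossy.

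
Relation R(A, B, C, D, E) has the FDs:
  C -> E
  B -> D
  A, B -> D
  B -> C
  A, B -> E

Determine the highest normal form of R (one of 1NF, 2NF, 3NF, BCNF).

Candidate key: {A, B}. Prime attributes: {A, B}.
C -> E: {C}⁺ = {C, E}, which is not all of the attributes, so the left side is not a superkey — BCNF is violated.
C -> E determines the non-prime attribute {E} from a non-superkey — 3NF is violated.
Since {B} ⊂ {A, B} and {B}⁺ ⊇ {C, D, E} with {C, D, E} non-prime, there is a partial dependency; 2NF fails.

1NF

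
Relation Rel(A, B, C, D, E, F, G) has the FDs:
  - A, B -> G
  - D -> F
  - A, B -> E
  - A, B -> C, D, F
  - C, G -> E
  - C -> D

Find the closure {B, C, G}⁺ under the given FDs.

{B, C, D, E, F, G}

Start with {B, C, G}.
C, G -> E applies; add {E} → now {B, C, E, G}.
C -> D applies; add {D} → now {B, C, D, E, G}.
D -> F applies; add {F} → now {B, C, D, E, F, G}.
No further FD applies.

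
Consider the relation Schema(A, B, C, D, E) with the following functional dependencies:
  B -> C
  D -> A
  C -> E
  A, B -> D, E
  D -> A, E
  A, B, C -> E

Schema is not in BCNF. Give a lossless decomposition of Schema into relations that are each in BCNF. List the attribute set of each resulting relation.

{A, D}; {B, C}; {B, D}; {C, E}

Candidate keys of the original relation: {A, B}, {B, D}.
Within {A, B, C, D, E}: {B}⁺ ∩ {A, B, C, D, E} = {B, C, E}, not the whole set, so B -> C, E violates BCNF; decompose into {B, C, E} and {A, B, D}.
Within {B, C, E}: {C}⁺ ∩ {B, C, E} = {C, E}, not the whole set, so C -> E violates BCNF; decompose into {C, E} and {B, C}.
{C, E} is in BCNF.
{B, C} is in BCNF.
Within {A, B, D}: {D}⁺ ∩ {A, B, D} = {A, D}, not the whole set, so D -> A violates BCNF; decompose into {A, D} and {B, D}.
{A, D} is in BCNF.
{B, D} is in BCNF.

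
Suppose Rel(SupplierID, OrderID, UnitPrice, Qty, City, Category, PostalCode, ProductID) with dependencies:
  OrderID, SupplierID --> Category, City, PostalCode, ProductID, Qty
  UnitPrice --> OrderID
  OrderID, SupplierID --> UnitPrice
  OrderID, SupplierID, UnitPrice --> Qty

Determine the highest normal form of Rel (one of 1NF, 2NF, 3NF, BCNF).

3NF

Candidate keys: {OrderID, SupplierID}, {SupplierID, UnitPrice}. Prime attributes: {OrderID, SupplierID, UnitPrice}.
UnitPrice --> OrderID breaks BCNF: {UnitPrice}⁺ = {OrderID, UnitPrice}, so {UnitPrice} is not a superkey.
Since {OrderID} ⊆ prime attributes and every other non-superkey FD also has a prime right side, the schema is in 3NF.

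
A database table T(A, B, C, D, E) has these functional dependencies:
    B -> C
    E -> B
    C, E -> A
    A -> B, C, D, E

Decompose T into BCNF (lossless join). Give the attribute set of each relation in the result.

{A, B, D, E}; {B, C}

Candidate keys of the original relation: {A}, {E}.
{A, B, C, D, E}: {B} determines {B, C} here but is not a superkey — split on B -> C, giving {B, C} and {A, B, D, E}.
{B, C} is in BCNF.
{A, B, D, E} is in BCNF.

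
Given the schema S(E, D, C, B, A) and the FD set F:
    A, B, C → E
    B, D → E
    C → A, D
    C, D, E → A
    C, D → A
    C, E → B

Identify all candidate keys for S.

{B, C}, {C, E}

{C} never appears on the right of any FD, so every key must include it.
{B, C}⁺ = {A, B, C, D, E} — all of the relation — so {B, C} is a candidate key.
{C, E}⁺ = {A, B, C, D, E} — all of the relation — so {C, E} is a candidate key.
Any other superkey properly contains one of these, so there are no further candidate keys.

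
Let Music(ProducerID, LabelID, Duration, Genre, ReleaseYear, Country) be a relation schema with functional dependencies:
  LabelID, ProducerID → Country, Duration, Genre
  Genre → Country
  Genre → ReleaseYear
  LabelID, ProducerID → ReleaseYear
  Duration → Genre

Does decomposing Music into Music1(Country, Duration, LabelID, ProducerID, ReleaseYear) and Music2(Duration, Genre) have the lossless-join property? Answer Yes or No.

Common attributes: {Duration}; their closure is {Country, Duration, Genre, ReleaseYear}.
This includes all of Music2, so the common attributes are a superkey of Music2 — the join is lossless.

Yes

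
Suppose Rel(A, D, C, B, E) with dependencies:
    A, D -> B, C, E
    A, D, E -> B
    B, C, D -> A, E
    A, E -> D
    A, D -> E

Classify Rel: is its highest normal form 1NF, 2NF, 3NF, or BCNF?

BCNF

Candidate keys: {A, D}, {A, E}, {B, C, D}. Prime attributes: {A, B, C, D, E}.
Every FD has a superkey on the left, so the relation is in BCNF.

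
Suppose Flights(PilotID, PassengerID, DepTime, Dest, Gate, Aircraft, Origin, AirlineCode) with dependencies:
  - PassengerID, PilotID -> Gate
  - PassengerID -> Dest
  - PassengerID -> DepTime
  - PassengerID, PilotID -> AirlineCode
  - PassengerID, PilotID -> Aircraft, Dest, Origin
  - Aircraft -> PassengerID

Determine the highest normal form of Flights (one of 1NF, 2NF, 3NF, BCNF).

1NF

Candidate keys: {Aircraft, PilotID}, {PassengerID, PilotID}. Prime attributes: {Aircraft, PassengerID, PilotID}.
For PassengerID -> Dest we have {PassengerID}⁺ = {DepTime, Dest, PassengerID}; {PassengerID} is not a superkey, so BCNF fails.
PassengerID -> Dest has non-prime {Dest} on the right and a non-superkey on the left, so 3NF fails.
The proper key subset {Aircraft} of {Aircraft, PilotID} determines non-prime {DepTime, Dest}, so the relation is not even in 2NF.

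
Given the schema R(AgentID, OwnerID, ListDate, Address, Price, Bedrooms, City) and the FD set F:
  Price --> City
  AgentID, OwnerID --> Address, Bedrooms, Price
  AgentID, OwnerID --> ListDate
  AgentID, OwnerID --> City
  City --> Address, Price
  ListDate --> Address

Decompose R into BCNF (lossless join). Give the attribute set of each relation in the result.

{Address, City, Price}; {AgentID, Bedrooms, ListDate, OwnerID, Price}

Candidate key of the original relation: {AgentID, OwnerID}.
Within {Address, AgentID, Bedrooms, City, ListDate, OwnerID, Price}: {Price}⁺ ∩ {Address, AgentID, Bedrooms, City, ListDate, OwnerID, Price} = {Address, City, Price}, not the whole set, so Price --> Address, City violates BCNF; decompose into {Address, City, Price} and {AgentID, Bedrooms, ListDate, OwnerID, Price}.
{Address, City, Price} is in BCNF.
{AgentID, Bedrooms, ListDate, OwnerID, Price} is in BCNF.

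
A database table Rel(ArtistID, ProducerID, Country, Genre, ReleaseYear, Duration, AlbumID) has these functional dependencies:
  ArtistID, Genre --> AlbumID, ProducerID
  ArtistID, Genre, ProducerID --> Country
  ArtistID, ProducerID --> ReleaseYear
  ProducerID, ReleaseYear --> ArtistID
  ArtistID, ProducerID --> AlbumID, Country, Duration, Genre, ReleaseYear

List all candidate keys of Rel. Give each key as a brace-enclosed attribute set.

{ArtistID, Genre}, {ArtistID, ProducerID}, {ProducerID, ReleaseYear}

{ArtistID, Genre} is a candidate key since {ArtistID, Genre}⁺ = {AlbumID, ArtistID, Country, Duration, Genre, ProducerID, ReleaseYear} covers every attribute.
{ArtistID, ProducerID} is a candidate key since {ArtistID, ProducerID}⁺ = {AlbumID, ArtistID, Country, Duration, Genre, ProducerID, ReleaseYear} covers every attribute.
{ProducerID, ReleaseYear} is a candidate key since {ProducerID, ReleaseYear}⁺ = {AlbumID, ArtistID, Country, Duration, Genre, ProducerID, ReleaseYear} covers every attribute.
No proper subset of any of these is a key, and no other minimal superkey exists.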